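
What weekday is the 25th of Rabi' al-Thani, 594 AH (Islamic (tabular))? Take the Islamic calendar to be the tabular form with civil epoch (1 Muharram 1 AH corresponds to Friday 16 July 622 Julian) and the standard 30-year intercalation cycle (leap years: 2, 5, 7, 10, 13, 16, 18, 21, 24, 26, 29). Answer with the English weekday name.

Friday

This is JDN 2158692 (13 March 1198 Gregorian).
Since JDN mod 7 = 4 (0 = Monday), the day is Friday.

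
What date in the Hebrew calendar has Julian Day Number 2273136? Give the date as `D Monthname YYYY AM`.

9 Tammuz 5271 AM

The proleptic Gregorian equivalent of JDN 2273136 is 15 July 1511.
In the Hebrew calendar that day is 9 Tammuz 5271 AM.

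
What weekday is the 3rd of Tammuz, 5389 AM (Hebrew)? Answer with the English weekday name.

Sunday

Equivalently 24 June 1629 Gregorian, JDN 2316215.
2316215 ≡ 6 (mod 7); counting from Monday = 0 gives Sunday.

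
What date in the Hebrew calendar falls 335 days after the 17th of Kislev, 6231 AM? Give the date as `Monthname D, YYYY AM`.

Cheshvan 28, 6232 AM

Counting 335 days forward from JDN 2623554 reaches JDN 2623889, which is Cheshvan 28, 6232 AM.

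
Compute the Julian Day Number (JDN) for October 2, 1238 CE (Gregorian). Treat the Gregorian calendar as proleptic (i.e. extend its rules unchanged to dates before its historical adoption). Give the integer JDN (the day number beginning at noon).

2173505

JDN 2299161 is 15 October 1582 CE (Gregorian); the target day is −125656 days from there, so JDN = 2173505.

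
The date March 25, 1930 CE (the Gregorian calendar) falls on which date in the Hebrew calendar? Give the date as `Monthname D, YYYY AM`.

Both dates share Julian Day Number 2426061; in the Hebrew calendar that is 25 Adar 5690 AM.

Adar 25, 5690 AM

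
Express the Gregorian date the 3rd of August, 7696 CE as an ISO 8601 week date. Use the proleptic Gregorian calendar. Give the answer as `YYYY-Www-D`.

The weekday is Friday (ISO weekday 5).
That Friday belongs to ISO week 31 of ISO year 7696.

7696-W31-5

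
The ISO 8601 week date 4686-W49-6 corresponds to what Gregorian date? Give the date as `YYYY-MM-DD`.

ISO week 1 of 4686 is the week containing the first Thursday of 4686.
Week 49, day 6 (Saturday) lands on 4686-12-11.

4686-12-11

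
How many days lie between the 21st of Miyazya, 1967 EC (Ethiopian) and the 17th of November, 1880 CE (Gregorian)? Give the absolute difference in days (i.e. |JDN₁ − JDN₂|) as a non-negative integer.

JDN of the first date = 2442532.
JDN of the second date = 2408037.
|2408037 − 2442532| = 34495.

34495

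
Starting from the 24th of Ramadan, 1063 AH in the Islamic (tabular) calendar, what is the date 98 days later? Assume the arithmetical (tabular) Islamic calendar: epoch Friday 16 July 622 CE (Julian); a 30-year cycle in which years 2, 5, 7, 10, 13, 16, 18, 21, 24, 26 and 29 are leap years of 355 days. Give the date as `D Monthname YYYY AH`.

3 Muharram 1064 AH

JDN of the 24th of Ramadan, 1063 AH = 2325036.
2325036 + 98 = 2325134.
JDN 2325134 in the tabular Islamic calendar is 3 Muharram 1064 AH.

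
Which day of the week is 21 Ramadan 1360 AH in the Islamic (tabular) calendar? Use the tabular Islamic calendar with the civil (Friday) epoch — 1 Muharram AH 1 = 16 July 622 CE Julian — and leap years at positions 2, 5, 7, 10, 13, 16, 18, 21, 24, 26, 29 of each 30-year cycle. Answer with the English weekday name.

Equivalently 12 October 1941 Gregorian, JDN 2430280.
JDN 2430280 mod 7 = 6, and JDN 0 was a Monday, so this is a Sunday.

Sunday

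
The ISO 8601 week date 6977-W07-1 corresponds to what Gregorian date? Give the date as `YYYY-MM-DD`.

ISO week 1 of 6977 is the week containing the first Thursday of 6977.
Week 7, day 1 (Monday) lands on 6977-02-10.

6977-02-10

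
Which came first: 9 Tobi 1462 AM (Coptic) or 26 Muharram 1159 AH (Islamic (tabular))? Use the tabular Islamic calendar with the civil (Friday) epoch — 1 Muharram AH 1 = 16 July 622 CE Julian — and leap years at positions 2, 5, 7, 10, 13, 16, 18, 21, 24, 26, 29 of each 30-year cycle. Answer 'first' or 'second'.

Converting both to JDN: 2358788 vs 2358822; the smaller is the first.

first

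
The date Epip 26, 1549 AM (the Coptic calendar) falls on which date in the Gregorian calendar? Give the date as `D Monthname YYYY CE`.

1 August 1833 CE

Julian Day Number of the source date = 2390762.
Converting JDN 2390762 to the Gregorian calendar gives 1 August 1833 CE.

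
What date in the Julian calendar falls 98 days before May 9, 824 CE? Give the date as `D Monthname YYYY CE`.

1 February 824 CE

Counting 98 days back from JDN 2022153 reaches JDN 2022055, which is 1 February 824 CE.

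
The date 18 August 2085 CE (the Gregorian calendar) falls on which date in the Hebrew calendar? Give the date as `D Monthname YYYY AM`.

27 Av 5845 AM

Both dates share Julian Day Number 2482821; in the Hebrew calendar that is 27 Av 5845 AM.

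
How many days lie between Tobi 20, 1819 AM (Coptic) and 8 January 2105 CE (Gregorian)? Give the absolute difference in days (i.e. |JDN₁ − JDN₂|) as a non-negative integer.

710

First date → JDN 2489193; second date → JDN 2489903.
The interval is |2489193 − 2489903| = 710 days.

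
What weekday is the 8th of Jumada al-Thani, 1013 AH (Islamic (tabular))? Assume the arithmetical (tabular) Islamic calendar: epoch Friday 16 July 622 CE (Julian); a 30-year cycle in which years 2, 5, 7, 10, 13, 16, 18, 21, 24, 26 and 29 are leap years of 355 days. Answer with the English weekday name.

Equivalently 1 November 1604 Gregorian, JDN 2307214.
Since JDN mod 7 = 0 (0 = Monday), the day is Monday.

Monday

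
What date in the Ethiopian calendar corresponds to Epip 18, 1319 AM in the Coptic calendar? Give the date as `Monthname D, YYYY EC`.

The source date corresponds to 22 July 1603 in the Gregorian calendar (JDN 2306746).
That day falls on 18 Hamle 1595 EC in the Ethiopian calendar.

Hamle 18, 1595 EC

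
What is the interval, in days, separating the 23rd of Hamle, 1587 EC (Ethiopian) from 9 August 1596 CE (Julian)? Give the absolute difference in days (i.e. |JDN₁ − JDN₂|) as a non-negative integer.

389

First date → JDN 2303829; second date → JDN 2304218.
The interval is |2303829 − 2304218| = 389 days.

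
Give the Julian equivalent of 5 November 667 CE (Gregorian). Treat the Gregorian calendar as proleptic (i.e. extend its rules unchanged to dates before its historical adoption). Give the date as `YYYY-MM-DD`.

At this point the Julian calendar is 3 days behind the Gregorian.
5 November 667 Gregorian − 3 days → 2 November 667 Julian.

0667-11-02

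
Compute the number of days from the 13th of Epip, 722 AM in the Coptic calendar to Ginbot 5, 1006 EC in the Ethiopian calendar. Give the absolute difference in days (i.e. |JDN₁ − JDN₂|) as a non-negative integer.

First date → JDN 2088687; second date → JDN 2091541.
The interval is |2088687 − 2091541| = 2854 days.

2854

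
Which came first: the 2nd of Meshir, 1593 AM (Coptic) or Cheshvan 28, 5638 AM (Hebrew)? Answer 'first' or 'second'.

first

The two dates have Julian Day Numbers 2406659 and 2406928 respectively.
Since 2406659 < 2406928, the first date comes first.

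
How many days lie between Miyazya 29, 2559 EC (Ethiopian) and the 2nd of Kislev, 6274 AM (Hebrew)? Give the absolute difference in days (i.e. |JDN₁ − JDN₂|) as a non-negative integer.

First date → JDN 2658768; second date → JDN 2639250.
The interval is |2658768 − 2639250| = 19518 days.

19518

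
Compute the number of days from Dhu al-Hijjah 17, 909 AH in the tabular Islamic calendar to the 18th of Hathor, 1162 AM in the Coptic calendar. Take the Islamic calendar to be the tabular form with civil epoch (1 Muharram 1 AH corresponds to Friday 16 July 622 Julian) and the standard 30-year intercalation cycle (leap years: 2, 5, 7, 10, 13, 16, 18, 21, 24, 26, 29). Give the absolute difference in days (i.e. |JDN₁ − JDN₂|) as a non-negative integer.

JDN of the first date = 2270546.
JDN of the second date = 2249162.
|2249162 − 2270546| = 21384.

21384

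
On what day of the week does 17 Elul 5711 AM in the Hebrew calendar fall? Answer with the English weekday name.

Tuesday

In the Gregorian calendar this is 18 September 1951 (JDN 2433908).
JDN 2433908 mod 7 = 1, and JDN 0 was a Monday, so this is a Tuesday.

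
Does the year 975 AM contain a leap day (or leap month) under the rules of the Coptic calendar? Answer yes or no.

975 mod 4 = 3; in the Coptic calendar a year is leap when year mod 4 = 3, so it is a leap year.

yes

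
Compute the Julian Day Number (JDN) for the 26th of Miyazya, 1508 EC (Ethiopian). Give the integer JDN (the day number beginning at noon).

2274888

In the proleptic Gregorian calendar the same day is 1 May 1516.
JDN 2400001 is 17 November 1858 CE (Gregorian), MJD 0; the target day is −125113 days from there, so JDN = 2274888.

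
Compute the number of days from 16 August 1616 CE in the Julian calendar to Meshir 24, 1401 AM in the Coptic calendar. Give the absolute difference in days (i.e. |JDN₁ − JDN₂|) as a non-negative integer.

25023

First date → JDN 2311530; second date → JDN 2336553.
The interval is |2311530 − 2336553| = 25023 days.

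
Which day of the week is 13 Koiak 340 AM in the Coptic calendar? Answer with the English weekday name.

Saturday

In the proleptic Gregorian calendar this is 13 December 623 (JDN 1948952).
JDN 1948952 mod 7 = 5, and JDN 0 was a Monday, so this is a Saturday.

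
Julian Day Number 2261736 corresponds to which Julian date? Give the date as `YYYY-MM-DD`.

1480-04-18

The proleptic Gregorian equivalent of JDN 2261736 is 27 April 1480.
In the Julian calendar that day is 1480-04-18.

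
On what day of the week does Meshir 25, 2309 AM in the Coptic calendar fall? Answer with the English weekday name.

Equivalently 8 March 2593 Gregorian, JDN 2668201.
Since JDN mod 7 = 4 (0 = Monday), the day is Friday.

Friday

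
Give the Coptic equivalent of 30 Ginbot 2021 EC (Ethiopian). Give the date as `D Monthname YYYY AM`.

The source date corresponds to 7 June 2029 in the Gregorian calendar (JDN 2462295).
That day falls on 30 Pashons 1745 AM in the Coptic calendar.

30 Pashons 1745 AM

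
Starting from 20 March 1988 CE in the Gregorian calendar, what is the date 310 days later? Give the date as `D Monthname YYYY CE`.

JDN of 20 March 1988 CE = 2447241.
2447241 + 310 = 2447551.
JDN 2447551 in the Gregorian calendar is 24 January 1989 CE.

24 January 1989 CE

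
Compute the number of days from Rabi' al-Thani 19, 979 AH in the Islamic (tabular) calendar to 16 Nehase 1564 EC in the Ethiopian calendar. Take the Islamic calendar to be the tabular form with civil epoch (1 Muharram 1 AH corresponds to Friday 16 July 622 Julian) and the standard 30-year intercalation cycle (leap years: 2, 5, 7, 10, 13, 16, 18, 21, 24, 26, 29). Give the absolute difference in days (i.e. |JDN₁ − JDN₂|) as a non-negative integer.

334

First date → JDN 2295118; second date → JDN 2295452.
The interval is |2295118 − 2295452| = 334 days.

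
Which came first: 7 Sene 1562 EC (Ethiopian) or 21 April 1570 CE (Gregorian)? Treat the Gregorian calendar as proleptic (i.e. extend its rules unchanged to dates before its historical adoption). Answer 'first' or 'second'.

First date → JDN 2294652; second date → JDN 2294601.
JDN 2294601 < JDN 2294652, so the second date is earlier.

second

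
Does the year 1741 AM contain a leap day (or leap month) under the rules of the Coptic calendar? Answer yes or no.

no

1741 mod 4 = 1; in the Coptic calendar a year is leap when year mod 4 = 3, so it is a common year.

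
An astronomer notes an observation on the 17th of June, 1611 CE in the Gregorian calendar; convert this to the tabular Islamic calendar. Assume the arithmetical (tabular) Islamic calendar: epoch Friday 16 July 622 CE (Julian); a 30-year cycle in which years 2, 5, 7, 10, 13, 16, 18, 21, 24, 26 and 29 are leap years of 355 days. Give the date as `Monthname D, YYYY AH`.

Julian Day Number of the source date = 2309633.
Converting JDN 2309633 to the tabular Islamic calendar gives 5 Rabi' al-Thani 1020 AH.

Rabi' al-Thani 5, 1020 AH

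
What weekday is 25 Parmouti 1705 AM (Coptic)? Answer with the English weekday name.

Equivalently 3 May 1989 Gregorian, JDN 2447650.
JDN 2447650 mod 7 = 2, and JDN 0 was a Monday, so this is a Wednesday.

Wednesday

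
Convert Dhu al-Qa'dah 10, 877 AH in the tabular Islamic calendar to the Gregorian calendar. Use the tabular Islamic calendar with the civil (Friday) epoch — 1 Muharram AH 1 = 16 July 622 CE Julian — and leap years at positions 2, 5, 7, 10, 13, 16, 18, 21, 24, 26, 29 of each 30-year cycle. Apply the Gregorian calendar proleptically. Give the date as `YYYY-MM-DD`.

1473-04-17

Both dates share Julian Day Number 2259169; in the Gregorian calendar that is 17 April 1473 CE.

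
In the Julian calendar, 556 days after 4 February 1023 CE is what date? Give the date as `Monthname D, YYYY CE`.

JDN of 4 February 1023 CE = 2094743.
2094743 + 556 = 2095299.
JDN 2095299 in the Julian calendar is August 13, 1024 CE.

August 13, 1024 CE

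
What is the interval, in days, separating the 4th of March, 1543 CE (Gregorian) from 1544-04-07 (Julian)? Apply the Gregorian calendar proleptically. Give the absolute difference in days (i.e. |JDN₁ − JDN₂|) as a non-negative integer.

JDN of the first date = 2284691.
JDN of the second date = 2285101.
|2285101 − 2284691| = 410.

410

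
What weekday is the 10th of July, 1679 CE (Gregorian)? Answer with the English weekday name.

Monday

JDN 2334493 mod 7 = 0, and JDN 0 was a Monday, so this is a Monday.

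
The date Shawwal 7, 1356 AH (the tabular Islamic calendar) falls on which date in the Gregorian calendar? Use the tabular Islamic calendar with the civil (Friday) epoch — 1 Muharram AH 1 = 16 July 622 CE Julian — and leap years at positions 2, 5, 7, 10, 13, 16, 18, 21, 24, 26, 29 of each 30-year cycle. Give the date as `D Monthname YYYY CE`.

Julian Day Number of the source date = 2428879.
Converting JDN 2428879 to the Gregorian calendar gives 11 December 1937 CE.

11 December 1937 CE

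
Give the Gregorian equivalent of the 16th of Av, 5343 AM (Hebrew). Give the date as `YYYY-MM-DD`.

1583-08-04

Julian Day Number of the source date = 2299454.
Converting JDN 2299454 to the Gregorian calendar gives 4 August 1583 CE.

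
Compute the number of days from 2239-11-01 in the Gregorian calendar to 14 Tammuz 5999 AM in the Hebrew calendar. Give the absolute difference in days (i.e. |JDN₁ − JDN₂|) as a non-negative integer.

First date → JDN 2539142; second date → JDN 2539035.
The interval is |2539142 − 2539035| = 107 days.

107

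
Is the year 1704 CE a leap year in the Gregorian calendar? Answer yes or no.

yes

1704 is divisible by 4 and not by 100, so it is a leap year.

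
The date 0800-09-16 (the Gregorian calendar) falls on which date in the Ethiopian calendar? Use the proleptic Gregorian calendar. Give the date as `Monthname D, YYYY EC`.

Julian Day Number of the source date = 2013513.
Converting JDN 2013513 to the Ethiopian calendar gives 15 Meskerem 793 EC.

Meskerem 15, 793 EC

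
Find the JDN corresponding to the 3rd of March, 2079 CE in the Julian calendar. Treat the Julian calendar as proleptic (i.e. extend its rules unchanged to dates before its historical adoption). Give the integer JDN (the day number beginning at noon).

Equivalently 16 March 2079 (Gregorian).
JDN 2400001 is 17 November 1858 CE (Gregorian), MJD 0; the target day is +80473 days from there, so JDN = 2480474.

2480474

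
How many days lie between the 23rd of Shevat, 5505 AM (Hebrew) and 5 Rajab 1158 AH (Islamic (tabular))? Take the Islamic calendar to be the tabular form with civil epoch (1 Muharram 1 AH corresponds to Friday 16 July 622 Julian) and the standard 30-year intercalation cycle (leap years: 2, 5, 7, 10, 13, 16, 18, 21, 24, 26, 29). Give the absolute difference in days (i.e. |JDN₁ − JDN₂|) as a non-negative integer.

First date → JDN 2358434; second date → JDN 2358623.
The interval is |2358434 − 2358623| = 189 days.

189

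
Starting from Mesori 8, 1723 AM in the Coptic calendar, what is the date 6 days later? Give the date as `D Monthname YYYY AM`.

Counting 6 days forward from JDN 2454327 reaches JDN 2454333, which is 14 Mesori 1723 AM.

14 Mesori 1723 AM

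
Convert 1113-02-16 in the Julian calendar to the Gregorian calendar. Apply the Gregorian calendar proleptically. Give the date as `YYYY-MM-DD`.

For dates in this range the Gregorian date is 7 days ahead of the Julian.
16 February 1113 Julian + 7 days → 23 February 1113 Gregorian.

1113-02-23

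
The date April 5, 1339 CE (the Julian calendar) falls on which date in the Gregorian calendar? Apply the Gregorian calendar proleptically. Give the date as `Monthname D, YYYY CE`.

The Julian–Gregorian offset here is 8 days (Julian trailing).
5 April 1339 Julian + 8 days → 13 April 1339 Gregorian.

April 13, 1339 CE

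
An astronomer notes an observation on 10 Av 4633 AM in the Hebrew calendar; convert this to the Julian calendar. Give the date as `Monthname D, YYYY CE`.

The source date corresponds to 12 July 873 in the proleptic Gregorian calendar (JDN 2040110).
That day falls on 8 July 873 CE in the Julian calendar.

July 8, 873 CE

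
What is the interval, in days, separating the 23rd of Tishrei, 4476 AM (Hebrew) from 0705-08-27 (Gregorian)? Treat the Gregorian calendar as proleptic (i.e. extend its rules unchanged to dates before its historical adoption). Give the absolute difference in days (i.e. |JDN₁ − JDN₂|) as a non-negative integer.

JDN of the first date = 1982479.
JDN of the second date = 1978794.
|1978794 − 1982479| = 3685.

3685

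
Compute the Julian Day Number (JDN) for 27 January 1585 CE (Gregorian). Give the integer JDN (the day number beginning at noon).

JDN 2299161 is 15 October 1582 CE (Gregorian); the target day is +835 days from there, so JDN = 2299996.

2299996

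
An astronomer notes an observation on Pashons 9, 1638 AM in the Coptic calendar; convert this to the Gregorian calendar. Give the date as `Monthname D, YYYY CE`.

May 17, 1922 CE

Julian Day Number of the source date = 2423192.
Converting JDN 2423192 to the Gregorian calendar gives 17 May 1922 CE.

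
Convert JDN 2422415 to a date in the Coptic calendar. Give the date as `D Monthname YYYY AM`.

The Gregorian equivalent of JDN 2422415 is 31 March 1920.
In the Coptic calendar that day is 22 Paremhat 1636 AM.

22 Paremhat 1636 AM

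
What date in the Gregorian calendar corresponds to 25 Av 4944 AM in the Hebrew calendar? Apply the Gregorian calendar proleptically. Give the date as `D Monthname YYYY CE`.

Both dates share Julian Day Number 2153730; in the Gregorian calendar that is 11 August 1184 CE.

11 August 1184 CE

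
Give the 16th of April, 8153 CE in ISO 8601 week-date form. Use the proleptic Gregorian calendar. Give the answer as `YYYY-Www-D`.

The weekday is Monday (ISO weekday 1).
That Monday belongs to ISO week 16 of ISO year 8153.

8153-W16-1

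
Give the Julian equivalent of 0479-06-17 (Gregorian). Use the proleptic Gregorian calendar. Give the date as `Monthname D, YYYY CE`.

For dates in this range the Gregorian date is 1 day ahead of the Julian.
17 June 479 Gregorian − 1 day → 16 June 479 Julian.

June 16, 479 CE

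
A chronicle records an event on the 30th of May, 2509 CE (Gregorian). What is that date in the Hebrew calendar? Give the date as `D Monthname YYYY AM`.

Both dates share Julian Day Number 2637603; in the Hebrew calendar that is 10 Sivan 6269 AM.

10 Sivan 6269 AM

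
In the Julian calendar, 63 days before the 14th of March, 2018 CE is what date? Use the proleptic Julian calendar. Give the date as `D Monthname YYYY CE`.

10 January 2018 CE

The starting date is JDN 2458205; 2458205 − 63 = 2458142.
JDN 2458142 corresponds to 10 January 2018 CE.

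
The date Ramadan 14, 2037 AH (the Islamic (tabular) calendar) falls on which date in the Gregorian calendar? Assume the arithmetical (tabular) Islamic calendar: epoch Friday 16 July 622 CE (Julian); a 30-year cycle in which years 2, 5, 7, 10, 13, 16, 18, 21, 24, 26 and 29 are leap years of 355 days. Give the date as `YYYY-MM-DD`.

Julian Day Number of the source date = 2670180.
Converting JDN 2670180 to the Gregorian calendar gives 8 August 2598 CE.

2598-08-08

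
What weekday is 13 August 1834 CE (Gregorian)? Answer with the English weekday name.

Since JDN mod 7 = 2 (0 = Monday), the day is Wednesday.

Wednesday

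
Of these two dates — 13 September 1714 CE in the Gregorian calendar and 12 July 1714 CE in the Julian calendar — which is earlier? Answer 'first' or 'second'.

First date → JDN 2347341; second date → JDN 2347289.
JDN 2347289 < JDN 2347341, so the second date is earlier.

second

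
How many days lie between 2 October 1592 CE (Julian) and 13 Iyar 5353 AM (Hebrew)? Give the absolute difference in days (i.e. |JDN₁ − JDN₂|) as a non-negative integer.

First date → JDN 2302811; second date → JDN 2303026.
The interval is |2302811 − 2303026| = 215 days.

215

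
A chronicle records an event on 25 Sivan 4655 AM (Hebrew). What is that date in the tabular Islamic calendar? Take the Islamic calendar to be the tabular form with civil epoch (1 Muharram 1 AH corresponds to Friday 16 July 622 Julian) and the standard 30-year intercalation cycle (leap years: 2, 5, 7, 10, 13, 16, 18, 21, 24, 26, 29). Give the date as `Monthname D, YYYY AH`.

Julian Day Number of the source date = 2048128.
Converting JDN 2048128 to the tabular Islamic calendar gives 23 Rabi' al-Thani 282 AH.

Rabi' al-Thani 23, 282 AH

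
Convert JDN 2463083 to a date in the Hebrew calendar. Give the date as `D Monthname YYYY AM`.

The Gregorian equivalent of JDN 2463083 is 4 August 2031.
In the Hebrew calendar that day is 15 Av 5791 AM.

15 Av 5791 AM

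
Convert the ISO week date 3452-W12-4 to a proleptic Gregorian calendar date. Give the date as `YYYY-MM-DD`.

3452-03-18

ISO week 1 of 3452 is the week containing the first Thursday of 3452.
Week 12, day 4 (Thursday) lands on 3452-03-18.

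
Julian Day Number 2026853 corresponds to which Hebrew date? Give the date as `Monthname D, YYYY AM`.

Nisan 12, 4597 AM

JDN 2026853 is 26 March 837 in the proleptic Gregorian calendar.
In the Hebrew calendar that day is Nisan 12, 4597 AM.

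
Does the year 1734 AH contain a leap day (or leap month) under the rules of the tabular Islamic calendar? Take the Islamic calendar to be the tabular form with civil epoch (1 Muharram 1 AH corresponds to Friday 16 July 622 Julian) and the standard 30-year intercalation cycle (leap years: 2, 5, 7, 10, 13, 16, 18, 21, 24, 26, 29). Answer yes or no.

Year 1734 AH is year 24 of its 30-year cycle; leap positions are 2, 5, 7, 10, 13, 16, 18, 21, 24, 26, 29, so it is a leap year (355 days).

yes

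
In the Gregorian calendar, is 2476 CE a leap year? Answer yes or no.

yes

2476 is divisible by 4 and not by 100, so it is a leap year.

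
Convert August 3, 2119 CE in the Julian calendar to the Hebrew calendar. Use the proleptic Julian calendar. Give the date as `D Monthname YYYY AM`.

11 Av 5879 AM

The source date corresponds to 17 August 2119 in the Gregorian calendar (JDN 2495237).
That day falls on 11 Av 5879 AM in the Hebrew calendar.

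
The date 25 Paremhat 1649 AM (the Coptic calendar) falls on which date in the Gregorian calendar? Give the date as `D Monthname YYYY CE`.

Julian Day Number of the source date = 2427166.
Converting JDN 2427166 to the Gregorian calendar gives 3 April 1933 CE.

3 April 1933 CE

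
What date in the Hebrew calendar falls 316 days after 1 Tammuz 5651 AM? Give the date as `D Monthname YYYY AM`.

21 Iyar 5652 AM

The starting date is JDN 2411921; 2411921 + 316 = 2412237.
JDN 2412237 corresponds to 21 Iyar 5652 AM.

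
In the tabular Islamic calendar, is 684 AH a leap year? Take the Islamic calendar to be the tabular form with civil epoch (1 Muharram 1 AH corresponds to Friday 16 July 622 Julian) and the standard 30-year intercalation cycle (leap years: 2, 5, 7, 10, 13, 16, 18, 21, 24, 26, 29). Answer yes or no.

Year 684 AH is year 24 of its 30-year cycle; leap positions are 2, 5, 7, 10, 13, 16, 18, 21, 24, 26, 29, so it is a leap year (355 days).

yes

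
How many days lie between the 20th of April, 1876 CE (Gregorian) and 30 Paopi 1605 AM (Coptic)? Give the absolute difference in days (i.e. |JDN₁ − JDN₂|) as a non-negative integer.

4585

First date → JDN 2406365; second date → JDN 2410950.
The interval is |2406365 − 2410950| = 4585 days.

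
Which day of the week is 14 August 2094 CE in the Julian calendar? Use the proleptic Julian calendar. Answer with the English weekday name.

Friday

This is JDN 2486117 (27 August 2094 Gregorian).
2486117 ≡ 4 (mod 7); counting from Monday = 0 gives Friday.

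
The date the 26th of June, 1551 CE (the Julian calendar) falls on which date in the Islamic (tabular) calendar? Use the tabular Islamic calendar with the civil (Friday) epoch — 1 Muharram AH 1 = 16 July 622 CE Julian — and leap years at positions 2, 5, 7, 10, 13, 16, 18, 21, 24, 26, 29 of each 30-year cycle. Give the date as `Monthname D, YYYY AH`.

Jumada al-Thani 21, 958 AH

The source date corresponds to 6 July 1551 in the proleptic Gregorian calendar (JDN 2287737).
That day falls on 21 Jumada al-Thani 958 AH in the tabular Islamic calendar.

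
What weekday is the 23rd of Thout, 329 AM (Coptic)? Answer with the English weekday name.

Wednesday

Equivalently 23 September 612 Gregorian, JDN 1944854.
Since JDN mod 7 = 2 (0 = Monday), the day is Wednesday.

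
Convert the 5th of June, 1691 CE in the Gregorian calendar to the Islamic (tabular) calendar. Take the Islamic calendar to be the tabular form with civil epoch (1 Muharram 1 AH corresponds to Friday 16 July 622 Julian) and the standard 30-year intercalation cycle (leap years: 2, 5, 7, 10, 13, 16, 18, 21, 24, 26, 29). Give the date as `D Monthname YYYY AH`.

Julian Day Number of the source date = 2338841.
Converting JDN 2338841 to the tabular Islamic calendar gives 8 Ramadan 1102 AH.

8 Ramadan 1102 AH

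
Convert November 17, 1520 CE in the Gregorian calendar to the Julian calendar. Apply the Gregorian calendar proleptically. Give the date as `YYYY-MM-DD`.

At this point the Julian calendar is 10 days behind the Gregorian.
17 November 1520 Gregorian − 10 days → 7 November 1520 Julian.

1520-11-07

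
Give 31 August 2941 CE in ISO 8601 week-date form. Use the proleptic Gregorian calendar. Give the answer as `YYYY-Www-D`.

2941-W35-4

The weekday is Thursday (ISO weekday 4).
That Thursday belongs to ISO week 35 of ISO year 2941.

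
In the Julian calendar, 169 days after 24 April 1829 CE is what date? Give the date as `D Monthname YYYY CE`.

10 October 1829 CE

The starting date is JDN 2389214; 2389214 + 169 = 2389383.
JDN 2389383 corresponds to 10 October 1829 CE.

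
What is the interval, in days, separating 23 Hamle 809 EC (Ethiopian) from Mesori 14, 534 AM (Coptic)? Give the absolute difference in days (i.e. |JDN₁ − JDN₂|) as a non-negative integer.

386

JDN of the first date = 2019665.
JDN of the second date = 2020051.
|2020051 − 2019665| = 386.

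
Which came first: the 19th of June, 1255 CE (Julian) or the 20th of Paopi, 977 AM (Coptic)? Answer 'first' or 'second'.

first

First date → JDN 2179616; second date → JDN 2181563.
JDN 2179616 < JDN 2181563, so the first date is earlier.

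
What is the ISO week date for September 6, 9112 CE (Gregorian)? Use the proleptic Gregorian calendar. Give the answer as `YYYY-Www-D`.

9112-W36-5

The weekday is Friday (ISO weekday 5).
That Friday belongs to ISO week 36 of ISO year 9112.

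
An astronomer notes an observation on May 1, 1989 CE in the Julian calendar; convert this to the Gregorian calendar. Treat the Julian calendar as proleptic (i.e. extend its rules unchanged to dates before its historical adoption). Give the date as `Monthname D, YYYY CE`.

The Julian–Gregorian offset here is 13 days (Julian trailing).
1 May 1989 Julian + 13 days → 14 May 1989 Gregorian.

May 14, 1989 CE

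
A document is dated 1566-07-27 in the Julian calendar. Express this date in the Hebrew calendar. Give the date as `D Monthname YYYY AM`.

11 Av 5326 AM

The source date corresponds to 6 August 1566 in the proleptic Gregorian calendar (JDN 2293247).
That day falls on 11 Av 5326 AM in the Hebrew calendar.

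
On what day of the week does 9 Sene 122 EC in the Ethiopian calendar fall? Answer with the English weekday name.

This is JDN 1768694 (2 June 130 Gregorian).
1768694 ≡ 4 (mod 7); counting from Monday = 0 gives Friday.

Friday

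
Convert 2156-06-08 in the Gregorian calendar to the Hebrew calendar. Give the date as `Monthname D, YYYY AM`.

Sivan 19, 5916 AM

Both dates share Julian Day Number 2508682; in the Hebrew calendar that is 19 Sivan 5916 AM.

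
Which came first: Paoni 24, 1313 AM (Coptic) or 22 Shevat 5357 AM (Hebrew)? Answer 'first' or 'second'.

The two dates have Julian Day Numbers 2304531 and 2304393 respectively.
Since 2304393 < 2304531, the second date comes first.

second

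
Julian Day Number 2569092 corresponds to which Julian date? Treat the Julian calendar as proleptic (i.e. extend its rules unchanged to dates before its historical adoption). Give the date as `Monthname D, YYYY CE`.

October 16, 2321 CE

The Gregorian equivalent of JDN 2569092 is 1 November 2321.
In the Julian calendar that day is October 16, 2321 CE.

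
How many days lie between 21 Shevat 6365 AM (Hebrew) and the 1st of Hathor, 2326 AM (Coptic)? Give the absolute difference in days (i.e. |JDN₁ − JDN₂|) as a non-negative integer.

1748

First date → JDN 2672548; second date → JDN 2674296.
The interval is |2672548 − 2674296| = 1748 days.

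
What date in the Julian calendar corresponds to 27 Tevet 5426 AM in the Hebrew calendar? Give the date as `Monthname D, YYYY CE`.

December 25, 1665 CE

Both dates share Julian Day Number 2329558; in the Julian calendar that is 25 December 1665 CE.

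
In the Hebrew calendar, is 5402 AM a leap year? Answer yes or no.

Hebrew year 5402 is year 6 of its 19-year Metonic cycle; leap years are at positions 3, 6, 8, 11, 14, 17, 19, so it is a leap year (13 months).

yes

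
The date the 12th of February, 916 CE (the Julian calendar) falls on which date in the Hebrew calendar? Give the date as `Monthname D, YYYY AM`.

Adar 6, 4676 AM

Julian Day Number of the source date = 2055669.
Converting JDN 2055669 to the Hebrew calendar gives 6 Adar 4676 AM.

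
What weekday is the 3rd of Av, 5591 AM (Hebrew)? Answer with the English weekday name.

Wednesday

In the Gregorian calendar this is 13 July 1831 (JDN 2390012).
Since JDN mod 7 = 2 (0 = Monday), the day is Wednesday.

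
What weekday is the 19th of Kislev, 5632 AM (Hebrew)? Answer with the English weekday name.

Equivalently 2 December 1871 Gregorian, JDN 2404764.
2404764 ≡ 5 (mod 7); counting from Monday = 0 gives Saturday.

Saturday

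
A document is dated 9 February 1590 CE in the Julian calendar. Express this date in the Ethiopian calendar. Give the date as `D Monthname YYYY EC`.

The source date corresponds to 19 February 1590 in the Gregorian calendar (JDN 2301845).
That day falls on 15 Yekatit 1582 EC in the Ethiopian calendar.

15 Yekatit 1582 EC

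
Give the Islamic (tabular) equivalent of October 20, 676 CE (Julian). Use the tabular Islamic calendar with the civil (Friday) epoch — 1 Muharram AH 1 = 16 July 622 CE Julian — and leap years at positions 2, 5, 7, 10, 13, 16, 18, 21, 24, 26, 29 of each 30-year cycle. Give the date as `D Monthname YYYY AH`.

The source date corresponds to 23 October 676 in the proleptic Gregorian calendar (JDN 1968260).
That day falls on 6 Dhu al-Hijjah 56 AH in the tabular Islamic calendar.

6 Dhu al-Hijjah 56 AH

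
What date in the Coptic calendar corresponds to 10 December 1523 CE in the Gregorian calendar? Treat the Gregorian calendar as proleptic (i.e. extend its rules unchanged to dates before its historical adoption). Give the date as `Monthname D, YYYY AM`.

Koiak 3, 1240 AM

Julian Day Number of the source date = 2277667.
Converting JDN 2277667 to the Coptic calendar gives 3 Koiak 1240 AM.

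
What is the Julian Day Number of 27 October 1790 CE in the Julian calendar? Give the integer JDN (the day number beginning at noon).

Equivalently 7 November 1790 (Gregorian).
JDN 2299161 is 15 October 1582 CE (Gregorian); the target day is +75994 days from there, so JDN = 2375155.

2375155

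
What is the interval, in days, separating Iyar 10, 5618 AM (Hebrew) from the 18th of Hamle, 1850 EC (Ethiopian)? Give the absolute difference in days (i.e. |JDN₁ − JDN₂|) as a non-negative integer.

First date → JDN 2399794; second date → JDN 2399885.
The interval is |2399794 − 2399885| = 91 days.

91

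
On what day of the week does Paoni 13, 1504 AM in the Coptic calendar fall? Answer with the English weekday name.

Equivalently 18 June 1788 Gregorian, JDN 2374283.
JDN 2374283 mod 7 = 2, and JDN 0 was a Monday, so this is a Wednesday.

Wednesday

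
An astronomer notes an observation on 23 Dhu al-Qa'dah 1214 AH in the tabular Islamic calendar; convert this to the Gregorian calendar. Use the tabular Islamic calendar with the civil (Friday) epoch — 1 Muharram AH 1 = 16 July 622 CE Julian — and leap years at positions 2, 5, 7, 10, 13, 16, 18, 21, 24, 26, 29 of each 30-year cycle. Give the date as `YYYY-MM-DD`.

Both dates share Julian Day Number 2378604; in the Gregorian calendar that is 18 April 1800 CE.

1800-04-18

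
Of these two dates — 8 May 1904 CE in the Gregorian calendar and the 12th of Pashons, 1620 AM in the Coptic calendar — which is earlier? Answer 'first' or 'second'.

The two dates have Julian Day Numbers 2416609 and 2416621 respectively.
Since 2416609 < 2416621, the first date comes first.

first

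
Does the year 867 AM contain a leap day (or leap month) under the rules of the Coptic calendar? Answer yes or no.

yes

867 mod 4 = 3; in the Coptic calendar a year is leap when year mod 4 = 3, so it is a leap year.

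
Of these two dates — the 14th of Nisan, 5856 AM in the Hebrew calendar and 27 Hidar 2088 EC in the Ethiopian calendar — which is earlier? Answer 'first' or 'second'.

second

First date → JDN 2486705; second date → JDN 2486584.
JDN 2486584 < JDN 2486705, so the second date is earlier.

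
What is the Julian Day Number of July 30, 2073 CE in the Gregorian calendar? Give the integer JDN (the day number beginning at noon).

JDN 2299161 is 15 October 1582 CE (Gregorian); the target day is +179258 days from there, so JDN = 2478419.

2478419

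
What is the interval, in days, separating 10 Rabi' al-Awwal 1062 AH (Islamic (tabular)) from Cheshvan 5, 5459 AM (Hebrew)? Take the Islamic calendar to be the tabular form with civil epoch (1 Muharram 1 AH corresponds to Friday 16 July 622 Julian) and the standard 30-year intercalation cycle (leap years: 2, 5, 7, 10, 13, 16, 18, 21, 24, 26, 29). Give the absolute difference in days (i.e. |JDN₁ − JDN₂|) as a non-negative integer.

17034

First date → JDN 2324491; second date → JDN 2341525.
The interval is |2324491 − 2341525| = 17034 days.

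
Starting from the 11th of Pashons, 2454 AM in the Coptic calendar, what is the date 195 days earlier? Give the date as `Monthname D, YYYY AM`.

Paopi 26, 2454 AM

The starting date is JDN 2721238; 2721238 − 195 = 2721043.
JDN 2721043 corresponds to Paopi 26, 2454 AM.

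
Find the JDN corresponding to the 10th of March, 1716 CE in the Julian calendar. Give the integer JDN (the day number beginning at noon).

2347896

Equivalently 21 March 1716 (Gregorian).
JDN 2299161 is 15 October 1582 CE (Gregorian); the target day is +48735 days from there, so JDN = 2347896.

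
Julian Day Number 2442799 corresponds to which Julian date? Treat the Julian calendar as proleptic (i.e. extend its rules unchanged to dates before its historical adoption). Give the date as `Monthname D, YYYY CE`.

January 8, 1976 CE

The Gregorian equivalent of JDN 2442799 is 21 January 1976.
In the Julian calendar that day is January 8, 1976 CE.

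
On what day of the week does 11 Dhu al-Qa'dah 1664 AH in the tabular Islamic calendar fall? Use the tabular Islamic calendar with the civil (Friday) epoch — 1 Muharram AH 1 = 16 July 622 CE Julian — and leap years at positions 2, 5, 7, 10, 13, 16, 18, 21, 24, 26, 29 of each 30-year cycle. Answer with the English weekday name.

Equivalently 11 November 2236 Gregorian, JDN 2538057.
JDN 2538057 mod 7 = 4, and JDN 0 was a Monday, so this is a Friday.

Friday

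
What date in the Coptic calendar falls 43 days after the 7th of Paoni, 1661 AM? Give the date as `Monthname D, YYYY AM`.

Epip 20, 1661 AM

JDN of the 7th of Paoni, 1661 AM = 2431621.
2431621 + 43 = 2431664.
JDN 2431664 in the Coptic calendar is Epip 20, 1661 AM.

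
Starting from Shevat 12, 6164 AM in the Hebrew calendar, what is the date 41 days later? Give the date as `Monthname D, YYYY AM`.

Adar I 23, 6164 AM

Counting 41 days forward from JDN 2599126 reaches JDN 2599167, which is Adar I 23, 6164 AM.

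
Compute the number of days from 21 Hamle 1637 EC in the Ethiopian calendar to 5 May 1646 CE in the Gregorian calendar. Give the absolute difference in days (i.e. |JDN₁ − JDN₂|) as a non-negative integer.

JDN of the first date = 2322090.
JDN of the second date = 2322374.
|2322374 − 2322090| = 284.

284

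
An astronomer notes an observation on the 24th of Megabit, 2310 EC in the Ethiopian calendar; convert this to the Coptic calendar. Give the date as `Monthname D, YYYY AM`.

Both dates share Julian Day Number 2567786; in the Coptic calendar that is 24 Paremhat 2034 AM.

Paremhat 24, 2034 AM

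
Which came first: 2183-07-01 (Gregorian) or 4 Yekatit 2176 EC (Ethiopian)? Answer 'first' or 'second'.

First date → JDN 2518566; second date → JDN 2518793.
JDN 2518566 < JDN 2518793, so the first date is earlier.

first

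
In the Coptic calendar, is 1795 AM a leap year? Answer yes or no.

1795 mod 4 = 3; in the Coptic calendar a year is leap when year mod 4 = 3, so it is a leap year.

yes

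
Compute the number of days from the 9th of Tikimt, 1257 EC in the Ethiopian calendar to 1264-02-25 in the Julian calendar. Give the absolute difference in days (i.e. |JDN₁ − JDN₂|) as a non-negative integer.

First date → JDN 2183013; second date → JDN 2182789.
The interval is |2183013 − 2182789| = 224 days.

224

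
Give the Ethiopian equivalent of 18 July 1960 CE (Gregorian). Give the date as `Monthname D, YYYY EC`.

Hamle 11, 1952 EC

Julian Day Number of the source date = 2437134.
Converting JDN 2437134 to the Ethiopian calendar gives 11 Hamle 1952 EC.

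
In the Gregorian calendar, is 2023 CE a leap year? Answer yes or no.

no

2023 is not divisible by 4, so it is a common year.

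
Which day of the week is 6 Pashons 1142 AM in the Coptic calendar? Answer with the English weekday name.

Equivalently 10 May 1426 Gregorian, JDN 2242025.
Since JDN mod 7 = 2 (0 = Monday), the day is Wednesday.

Wednesday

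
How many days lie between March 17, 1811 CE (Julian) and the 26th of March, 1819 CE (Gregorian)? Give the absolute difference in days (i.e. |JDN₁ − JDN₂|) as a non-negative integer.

2919

First date → JDN 2382601; second date → JDN 2385520.
The interval is |2382601 − 2385520| = 2919 days.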